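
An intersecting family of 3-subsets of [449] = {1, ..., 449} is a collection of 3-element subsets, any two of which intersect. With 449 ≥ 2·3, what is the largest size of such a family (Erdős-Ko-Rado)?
max |F| = C(448, 2) = 100128

Erdős-Ko-Rado (1961): when n ≥ 2k, max |F| = C(n−1, k−1). The bound is attained by the star {A : i ∈ A} for any fixed i ∈ [n]. Here C(449−1, 3−1) = C(448, 2) = 100128.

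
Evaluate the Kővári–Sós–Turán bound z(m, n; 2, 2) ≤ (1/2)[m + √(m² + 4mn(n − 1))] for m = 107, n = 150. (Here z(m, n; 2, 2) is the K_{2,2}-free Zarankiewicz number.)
z(107, 150; 2, 2) ≤ (1/2)[107 + √(107² + 4·107·150·149)] = (1/2)[107 + √9577249] = 1600.8565

Kővári–Sós–Turán: let r_1, ..., r_107 be the row sums and z = Σ r_i the total number of 1s. Each pair of columns can share at most one row with both entries 1 (else a 2×2 all-ones block appears), so Σ_i C(r_i, 2) ≤ C(150, 2) = 11175. By convexity Σ_i C(r_i, 2) ≥ 107·C(z/107, 2) = z(z − 107)/(2·107), giving z² − 107z − 107·150·149 ≤ 0 and hence z ≤ (1/2)[107 + √(11449 + 4·2391450)] = (1/2)[107 + √9577249] ≈ (1/2)(107 + 3094.7131) = 1600.8565.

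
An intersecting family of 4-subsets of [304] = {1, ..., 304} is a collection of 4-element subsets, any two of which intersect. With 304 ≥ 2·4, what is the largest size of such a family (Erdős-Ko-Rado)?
max |F| = C(303, 3) = 4590551

Erdős-Ko-Rado (1961): when n ≥ 2k, max |F| = C(n−1, k−1). The bound is attained by the star {A : i ∈ A} for any fixed i ∈ [n]. Here C(304−1, 4−1) = C(303, 3) = 4590551.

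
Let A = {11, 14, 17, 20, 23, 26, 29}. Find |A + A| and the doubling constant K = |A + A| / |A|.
K = |A + A| / |A| = 13/7

Enumerate A + A = {a + b : a, b ∈ A}. With |A| = 7, there are |A|^2 = 49 ordered sum pairs; collecting distinct values, A + A = {22, 25, 28, 31, 34, 37, 40, 43, 46, 49, 52, 55, 58}, so |A + A| = 13. Thus K = 13/7. Here |A + A| = 2|A| − 1 = 13, the minimum possible — so K = 13/7 is minimal, which holds iff A is an arithmetic progression.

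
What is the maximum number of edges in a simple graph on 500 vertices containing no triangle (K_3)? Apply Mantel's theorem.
ex(500, K_3) = ⌊500^2/4⌋ = 62500

Mantel (1907): a triangle-free graph on n vertices has at most ⌊n^2/4⌋ edges, with equality for the complete bipartite graph K_{⌊n/2⌋, ⌈n/2⌉}. For n = 500: ⌊500^2/4⌋ = ⌊250000/4⌋ = 62500. The extremal graph is K_{250, 250}, which has 250·250 = 62500 edges.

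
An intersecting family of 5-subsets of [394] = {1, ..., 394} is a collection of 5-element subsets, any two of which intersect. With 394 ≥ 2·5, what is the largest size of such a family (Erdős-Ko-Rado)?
max |F| = C(393, 4) = 978833310

Erdős-Ko-Rado (1961): when n ≥ 2k, max |F| = C(n−1, k−1). The bound is attained by the star {A : i ∈ A} for any fixed i ∈ [n]. Here C(394−1, 5−1) = C(393, 4) = 978833310.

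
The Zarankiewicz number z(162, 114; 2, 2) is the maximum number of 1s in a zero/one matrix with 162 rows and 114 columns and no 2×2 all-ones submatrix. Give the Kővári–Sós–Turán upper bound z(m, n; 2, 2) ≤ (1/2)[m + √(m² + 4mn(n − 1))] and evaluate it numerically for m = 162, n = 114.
z(162, 114; 2, 2) ≤ (1/2)[162 + √(162² + 4·162·114·113)] = (1/2)[162 + √8373780] = 1527.8742

Kővári–Sós–Turán: let r_1, ..., r_162 be the row sums and z = Σ r_i the total number of 1s. Each pair of columns can share at most one row with both entries 1 (else a 2×2 all-ones block appears), so Σ_i C(r_i, 2) ≤ C(114, 2) = 6441. By convexity Σ_i C(r_i, 2) ≥ 162·C(z/162, 2) = z(z − 162)/(2·162), giving z² − 162z − 162·114·113 ≤ 0 and hence z ≤ (1/2)[162 + √(26244 + 4·2086884)] = (1/2)[162 + √8373780] ≈ (1/2)(162 + 2893.7484) = 1527.8742.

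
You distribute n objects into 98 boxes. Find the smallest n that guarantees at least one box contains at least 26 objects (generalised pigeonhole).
n = (26 − 1)·98 + 1 = 2451

By the generalised pigeonhole principle, to guarantee some box contains ≥ r objects we need more than (r − 1) · k objects total. Threshold: n = (r − 1) · k + 1. With r = 26 and k = 98: n = 25 · 98 + 1 = 2450 + 1 = 2451. For n = 2450 = 25 · 98, we can put exactly 25 objects in every box, avoiding 26 in any single one — so 2451 is tight.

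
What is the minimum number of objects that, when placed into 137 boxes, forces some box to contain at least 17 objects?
n = (17 − 1)·137 + 1 = 2193

By the generalised pigeonhole principle, to guarantee some box contains ≥ r objects we need more than (r − 1) · k objects total. Threshold: n = (r − 1) · k + 1. With r = 17 and k = 137: n = 16 · 137 + 1 = 2192 + 1 = 2193. For n = 2192 = 16 · 137, we can put exactly 16 objects in every box, avoiding 17 in any single one — so 2193 is tight.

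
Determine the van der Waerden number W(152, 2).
W(152, 2) = 152 + 1 = 153

A 2-term AP is any pair of integers, so a monochromatic 2-AP exists iff some colour is used at least twice. With 152 colours, the colouring i ↦ i on {1, ..., 152} uses each colour once, avoiding any monochromatic pair, so W(152, 2) > 152. For {1, ..., 153}, pigeonhole forces two integers of the same colour, which form a monochromatic 2-AP. Hence W(152, 2) = 153.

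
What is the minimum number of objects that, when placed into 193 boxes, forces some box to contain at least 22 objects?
n = (22 − 1)·193 + 1 = 4054

By the generalised pigeonhole principle, to guarantee some box contains ≥ r objects we need more than (r − 1) · k objects total. Threshold: n = (r − 1) · k + 1. With r = 22 and k = 193: n = 21 · 193 + 1 = 4053 + 1 = 4054. For n = 4053 = 21 · 193, we can put exactly 21 objects in every box, avoiding 22 in any single one — so 4054 is tight.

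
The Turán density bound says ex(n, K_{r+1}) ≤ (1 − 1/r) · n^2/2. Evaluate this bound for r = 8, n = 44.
Turán density bound = (7/8) · 44^2/2 = 847

Turán's theorem: ex(n, K_{r+1}) is achieved by the complete r-partite Turán graph T(n, r) with parts as balanced as possible, and is at most (1 − 1/r) · n^2/2. For r = 8, n = 44: the density bound is (7/8) · 1936/2 = 847. The integer-valued extremum is e(T(44, 8)) = 846, which is strictly less than the density bound 847 since 8 ∤ 44 (the parts of T(44, 8) cannot all be equal).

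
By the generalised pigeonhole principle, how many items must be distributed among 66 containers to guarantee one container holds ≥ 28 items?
n = (28 − 1)·66 + 1 = 1783

By the generalised pigeonhole principle, to guarantee some box contains ≥ r objects we need more than (r − 1) · k objects total. Threshold: n = (r − 1) · k + 1. With r = 28 and k = 66: n = 27 · 66 + 1 = 1782 + 1 = 1783. For n = 1782 = 27 · 66, we can put exactly 27 objects in every box, avoiding 28 in any single one — so 1783 is tight.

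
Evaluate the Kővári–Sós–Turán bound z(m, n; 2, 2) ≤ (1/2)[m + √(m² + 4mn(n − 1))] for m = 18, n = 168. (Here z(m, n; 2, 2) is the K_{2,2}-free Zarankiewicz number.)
z(18, 168; 2, 2) ≤ (1/2)[18 + √(18² + 4·18·168·167)] = (1/2)[18 + √2020356] = 719.6961

Kővári–Sós–Turán: let r_1, ..., r_18 be the row sums and z = Σ r_i the total number of 1s. Each pair of columns can share at most one row with both entries 1 (else a 2×2 all-ones block appears), so Σ_i C(r_i, 2) ≤ C(168, 2) = 14028. By convexity Σ_i C(r_i, 2) ≥ 18·C(z/18, 2) = z(z − 18)/(2·18), giving z² − 18z − 18·168·167 ≤ 0 and hence z ≤ (1/2)[18 + √(324 + 4·505008)] = (1/2)[18 + √2020356] ≈ (1/2)(18 + 1421.3923) = 719.6961.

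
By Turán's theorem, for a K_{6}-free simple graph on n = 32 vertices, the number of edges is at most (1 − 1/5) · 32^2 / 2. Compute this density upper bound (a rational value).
Turán density bound = (4/5) · 32^2/2 = 2048/5 ≈ 409.6

Turán's theorem: ex(n, K_{r+1}) is achieved by the complete r-partite Turán graph T(n, r) with parts as balanced as possible, and is at most (1 − 1/r) · n^2/2. For r = 5, n = 32: the density bound is (4/5) · 1024/2 = 2048/5 ≈ 409.6. The integer-valued extremum is e(T(32, 5)) = 409, which is strictly less than the density bound 2048/5 since 5 ∤ 32 (the parts of T(32, 5) cannot all be equal).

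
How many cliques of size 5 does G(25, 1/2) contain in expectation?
E[# K_5] = C(25, 5) · (1/2)^C(5, 2) = 53130 / 2^10 = 26565/512 ≈ 51.884766

For each 5-subset S of vertices (there are C(25, 5) = 53130 such S), let X_S = 1 if S induces a K_5 (all C(5, 2) = 10 edges present). Then P(X_S = 1) = (1/2)^10 = 1/1024. By linearity of expectation, E[# K_5] = C(25, 5) · (1/2)^10 = 53130 / 1024 = 26565/512 ≈ 51.884766.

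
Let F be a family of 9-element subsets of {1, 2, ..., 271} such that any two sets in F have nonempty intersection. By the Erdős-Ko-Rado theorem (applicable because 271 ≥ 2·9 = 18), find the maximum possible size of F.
max |F| = C(270, 8) = 630853856117595

Erdős-Ko-Rado (1961): when n ≥ 2k, max |F| = C(n−1, k−1). The bound is attained by the star {A : i ∈ A} for any fixed i ∈ [n]. Here C(271−1, 9−1) = C(270, 8) = 630853856117595.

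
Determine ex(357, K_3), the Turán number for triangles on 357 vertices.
ex(357, K_3) = ⌊357^2/4⌋ = 31862

Mantel (1907): a triangle-free graph on n vertices has at most ⌊n^2/4⌋ edges, with equality for the complete bipartite graph K_{⌊n/2⌋, ⌈n/2⌉}. For n = 357: ⌊357^2/4⌋ = ⌊127449/4⌋ = 31862. The extremal graph is K_{178, 179}, which has 178·179 = 31862 edges.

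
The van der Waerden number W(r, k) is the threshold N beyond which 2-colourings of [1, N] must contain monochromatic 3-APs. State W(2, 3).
W(2, 3) = 9

Lower bound: the 2-colouring RRBBRRBB of {1, ..., 8} (R at positions {1, 2, 5, 6}, B at {3, 4, 7, 8}) contains no monochromatic 3-term AP, so W(2, 3) > 8. Upper bound: a case analysis on any 2-colouring of {1, ..., 9} forces such an AP. Hence W(2, 3) = 9.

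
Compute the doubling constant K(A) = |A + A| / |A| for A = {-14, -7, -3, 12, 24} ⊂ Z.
K = |A + A| / |A| = 15/5 = 3

Enumerate A + A = {a + b : a, b ∈ A}. With |A| = 5, there are |A|^2 = 25 ordered sum pairs; collecting distinct values, A + A = {-28, -21, -17, -14, -10, -6, -2, 5, 9, 10, 17, 21, 24, 36, 48}, so |A + A| = 15. Thus K = 15/5 = 3. For comparison, the minimum possible |A + A| over all 5-element sets is 2·5 − 1 = 9 (so min K = 9/5), attained only by arithmetic progressions.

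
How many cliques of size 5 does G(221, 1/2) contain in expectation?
E[# K_5] = C(221, 5) · (1/2)^C(5, 2) = 4197532339 / 2^10 ≈ 4099152.674805

For each 5-subset S of vertices (there are C(221, 5) = 4197532339 such S), let X_S = 1 if S induces a K_5 (all C(5, 2) = 10 edges present). Then P(X_S = 1) = (1/2)^10 = 1/1024. By linearity of expectation, E[# K_5] = C(221, 5) · (1/2)^10 = 4197532339 / 1024 ≈ 4099152.674805.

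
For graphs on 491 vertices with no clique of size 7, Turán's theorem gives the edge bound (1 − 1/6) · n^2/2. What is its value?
Turán density bound = (5/6) · 491^2/2 = 1205405/12 ≈ 100450.4167

Turán's theorem: ex(n, K_{r+1}) is achieved by the complete r-partite Turán graph T(n, r) with parts as balanced as possible, and is at most (1 − 1/r) · n^2/2. For r = 6, n = 491: the density bound is (5/6) · 241081/2 = 1205405/12 ≈ 100450.4167. The integer-valued extremum is e(T(491, 6)) = 100450, which is strictly less than the density bound 1205405/12 since 6 ∤ 491 (the parts of T(491, 6) cannot all be equal).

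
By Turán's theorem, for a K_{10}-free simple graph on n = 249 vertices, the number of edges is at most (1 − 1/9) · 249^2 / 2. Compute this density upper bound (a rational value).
Turán density bound = (8/9) · 249^2/2 = 27556

Turán's theorem: ex(n, K_{r+1}) is achieved by the complete r-partite Turán graph T(n, r) with parts as balanced as possible, and is at most (1 − 1/r) · n^2/2. For r = 9, n = 249: the density bound is (8/9) · 62001/2 = 27556. The integer-valued extremum is e(T(249, 9)) = 27555, which is strictly less than the density bound 27556 since 9 ∤ 249 (the parts of T(249, 9) cannot all be equal).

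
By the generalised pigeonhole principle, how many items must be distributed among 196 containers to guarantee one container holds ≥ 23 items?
n = (23 − 1)·196 + 1 = 4313

By the generalised pigeonhole principle, to guarantee some box contains ≥ r objects we need more than (r − 1) · k objects total. Threshold: n = (r − 1) · k + 1. With r = 23 and k = 196: n = 22 · 196 + 1 = 4312 + 1 = 4313. For n = 4312 = 22 · 196, we can put exactly 22 objects in every box, avoiding 23 in any single one — so 4313 is tight.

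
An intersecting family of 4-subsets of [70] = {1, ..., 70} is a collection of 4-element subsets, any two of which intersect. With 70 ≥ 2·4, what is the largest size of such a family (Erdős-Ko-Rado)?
max |F| = C(69, 3) = 52394

Erdős-Ko-Rado (1961): when n ≥ 2k, max |F| = C(n−1, k−1). The bound is attained by the star {A : i ∈ A} for any fixed i ∈ [n]. Here C(70−1, 4−1) = C(69, 3) = 52394.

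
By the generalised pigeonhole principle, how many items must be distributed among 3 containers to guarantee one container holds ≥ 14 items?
n = (14 − 1)·3 + 1 = 40

By the generalised pigeonhole principle, to guarantee some box contains ≥ r objects we need more than (r − 1) · k objects total. Threshold: n = (r − 1) · k + 1. With r = 14 and k = 3: n = 13 · 3 + 1 = 39 + 1 = 40. For n = 39 = 13 · 3, we can put exactly 13 objects in every box, avoiding 14 in any single one — so 40 is tight.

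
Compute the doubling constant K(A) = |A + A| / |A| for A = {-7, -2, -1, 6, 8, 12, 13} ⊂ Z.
K = |A + A| / |A| = 24/7

Enumerate A + A = {a + b : a, b ∈ A}. With |A| = 7, there are |A|^2 = 49 ordered sum pairs; collecting distinct values, A + A = {-14, -9, -8, -4, -3, -2, -1, 1, 4, 5, 6, 7, 10, 11, 12, 14, 16, 18, 19, 20, 21, 24, 25, 26}, so |A + A| = 24. Thus K = 24/7. For comparison, the minimum possible |A + A| over all 7-element sets is 2·7 − 1 = 13 (so min K = 13/7), attained only by arithmetic progressions.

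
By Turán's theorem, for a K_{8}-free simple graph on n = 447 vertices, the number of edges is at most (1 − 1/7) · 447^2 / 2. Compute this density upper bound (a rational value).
Turán density bound = (6/7) · 447^2/2 = 599427/7 ≈ 85632.4286

Turán's theorem: ex(n, K_{r+1}) is achieved by the complete r-partite Turán graph T(n, r) with parts as balanced as possible, and is at most (1 − 1/r) · n^2/2. For r = 7, n = 447: the density bound is (6/7) · 199809/2 = 599427/7 ≈ 85632.4286. The integer-valued extremum is e(T(447, 7)) = 85632, which is strictly less than the density bound 599427/7 since 7 ∤ 447 (the parts of T(447, 7) cannot all be equal).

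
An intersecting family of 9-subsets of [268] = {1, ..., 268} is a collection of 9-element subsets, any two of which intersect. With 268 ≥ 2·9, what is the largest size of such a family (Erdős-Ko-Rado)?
max |F| = C(267, 8) = 576226292183685

The Erdős-Ko-Rado theorem states: for n ≥ 2k, an intersecting family of k-subsets of an n-element set has size at most C(n − 1, k − 1), with equality for 'star' families {A ⊆ [n] : |A| = k, i ∈ A} (fix an element i). For n = 268, k = 9: C(267, 8) = 576226292183685.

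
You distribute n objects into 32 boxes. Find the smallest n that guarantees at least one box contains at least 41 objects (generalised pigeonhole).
n = (41 − 1)·32 + 1 = 1281

By the generalised pigeonhole principle, to guarantee some box contains ≥ r objects we need more than (r − 1) · k objects total. Threshold: n = (r − 1) · k + 1. With r = 41 and k = 32: n = 40 · 32 + 1 = 1280 + 1 = 1281. For n = 1280 = 40 · 32, we can put exactly 40 objects in every box, avoiding 41 in any single one — so 1281 is tight.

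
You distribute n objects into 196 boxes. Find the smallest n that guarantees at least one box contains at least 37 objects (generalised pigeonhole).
n = (37 − 1)·196 + 1 = 7057

By the generalised pigeonhole principle, to guarantee some box contains ≥ r objects we need more than (r − 1) · k objects total. Threshold: n = (r − 1) · k + 1. With r = 37 and k = 196: n = 36 · 196 + 1 = 7056 + 1 = 7057. For n = 7056 = 36 · 196, we can put exactly 36 objects in every box, avoiding 37 in any single one — so 7057 is tight.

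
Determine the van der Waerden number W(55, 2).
W(55, 2) = 55 + 1 = 56

A 2-term AP is any pair of integers, so a monochromatic 2-AP exists iff some colour is used at least twice. With 55 colours, the colouring i ↦ i on {1, ..., 55} uses each colour once, avoiding any monochromatic pair, so W(55, 2) > 55. For {1, ..., 56}, pigeonhole forces two integers of the same colour, which form a monochromatic 2-AP. Hence W(55, 2) = 56.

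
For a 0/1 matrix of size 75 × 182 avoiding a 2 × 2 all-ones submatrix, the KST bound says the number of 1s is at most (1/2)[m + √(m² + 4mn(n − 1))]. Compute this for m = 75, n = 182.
z(75, 182; 2, 2) ≤ (1/2)[75 + √(75² + 4·75·182·181)] = (1/2)[75 + √9888225] = 1609.7774

Kővári–Sós–Turán: let r_1, ..., r_75 be the row sums and z = Σ r_i the total number of 1s. Each pair of columns can share at most one row with both entries 1 (else a 2×2 all-ones block appears), so Σ_i C(r_i, 2) ≤ C(182, 2) = 16471. By convexity Σ_i C(r_i, 2) ≥ 75·C(z/75, 2) = z(z − 75)/(2·75), giving z² − 75z − 75·182·181 ≤ 0 and hence z ≤ (1/2)[75 + √(5625 + 4·2470650)] = (1/2)[75 + √9888225] ≈ (1/2)(75 + 3144.5548) = 1609.7774.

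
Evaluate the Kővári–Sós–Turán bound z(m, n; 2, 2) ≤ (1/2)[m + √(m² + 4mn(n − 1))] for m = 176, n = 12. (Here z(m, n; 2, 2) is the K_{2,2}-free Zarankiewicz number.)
z(176, 12; 2, 2) ≤ (1/2)[176 + √(176² + 4·176·12·11)] = (1/2)[176 + √123904] = 264

Kővári–Sós–Turán: let r_1, ..., r_176 be the row sums and z = Σ r_i the total number of 1s. Each pair of columns can share at most one row with both entries 1 (else a 2×2 all-ones block appears), so Σ_i C(r_i, 2) ≤ C(12, 2) = 66. By convexity Σ_i C(r_i, 2) ≥ 176·C(z/176, 2) = z(z − 176)/(2·176), giving z² − 176z − 176·12·11 ≤ 0 and hence z ≤ (1/2)[176 + √(30976 + 4·23232)] = (1/2)[176 + √123904] ≈ (1/2)(176 + 352) = 264.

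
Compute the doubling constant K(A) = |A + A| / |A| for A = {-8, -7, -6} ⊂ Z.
K = |A + A| / |A| = 5/3

Enumerate A + A = {a + b : a, b ∈ A}. With |A| = 3, there are |A|^2 = 9 ordered sum pairs; collecting distinct values, A + A = {-16, -15, -14, -13, -12}, so |A + A| = 5. Thus K = 5/3. Here |A + A| = 2|A| − 1 = 5, the minimum possible — so K = 5/3 is minimal, which holds iff A is an arithmetic progression.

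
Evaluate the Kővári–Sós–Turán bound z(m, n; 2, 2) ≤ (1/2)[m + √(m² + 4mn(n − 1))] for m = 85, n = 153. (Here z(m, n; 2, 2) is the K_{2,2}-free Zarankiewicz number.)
z(85, 153; 2, 2) ≤ (1/2)[85 + √(85² + 4·85·153·152)] = (1/2)[85 + √7914265] = 1449.1152

Kővári–Sós–Turán: let r_1, ..., r_85 be the row sums and z = Σ r_i the total number of 1s. Each pair of columns can share at most one row with both entries 1 (else a 2×2 all-ones block appears), so Σ_i C(r_i, 2) ≤ C(153, 2) = 11628. By convexity Σ_i C(r_i, 2) ≥ 85·C(z/85, 2) = z(z − 85)/(2·85), giving z² − 85z − 85·153·152 ≤ 0 and hence z ≤ (1/2)[85 + √(7225 + 4·1976760)] = (1/2)[85 + √7914265] ≈ (1/2)(85 + 2813.2303) = 1449.1152.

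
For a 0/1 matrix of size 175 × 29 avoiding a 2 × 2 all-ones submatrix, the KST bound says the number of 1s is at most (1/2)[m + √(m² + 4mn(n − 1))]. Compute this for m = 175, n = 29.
z(175, 29; 2, 2) ≤ (1/2)[175 + √(175² + 4·175·29·28)] = (1/2)[175 + √599025] = 474.4835

Kővári–Sós–Turán: let r_1, ..., r_175 be the row sums and z = Σ r_i the total number of 1s. Each pair of columns can share at most one row with both entries 1 (else a 2×2 all-ones block appears), so Σ_i C(r_i, 2) ≤ C(29, 2) = 406. By convexity Σ_i C(r_i, 2) ≥ 175·C(z/175, 2) = z(z − 175)/(2·175), giving z² − 175z − 175·29·28 ≤ 0 and hence z ≤ (1/2)[175 + √(30625 + 4·142100)] = (1/2)[175 + √599025] ≈ (1/2)(175 + 773.9671) = 474.4835.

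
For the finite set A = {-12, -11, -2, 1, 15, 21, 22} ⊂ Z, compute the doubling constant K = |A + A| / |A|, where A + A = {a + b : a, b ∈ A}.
K = |A + A| / |A| = 27/7

Enumerate A + A = {a + b : a, b ∈ A}. With |A| = 7, there are |A|^2 = 49 ordered sum pairs; collecting distinct values, A + A = {-24, -23, -22, -14, -13, -11, -10, -4, -1, 2, 3, 4, 9, 10, 11, 13, 16, 19, 20, 22, 23, 30, 36, 37, 42, 43, 44}, so |A + A| = 27. Thus K = 27/7. For comparison, the minimum possible |A + A| over all 7-element sets is 2·7 − 1 = 13 (so min K = 13/7), attained only by arithmetic progressions.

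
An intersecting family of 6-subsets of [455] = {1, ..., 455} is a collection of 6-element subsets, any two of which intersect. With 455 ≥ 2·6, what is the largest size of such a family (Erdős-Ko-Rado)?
max |F| = C(454, 5) = 157217287590

The Erdős-Ko-Rado theorem states: for n ≥ 2k, an intersecting family of k-subsets of an n-element set has size at most C(n − 1, k − 1), with equality for 'star' families {A ⊆ [n] : |A| = k, i ∈ A} (fix an element i). For n = 455, k = 6: C(454, 5) = 157217287590.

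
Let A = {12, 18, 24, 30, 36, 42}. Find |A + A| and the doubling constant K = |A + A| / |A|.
K = |A + A| / |A| = 11/6

Enumerate A + A = {a + b : a, b ∈ A}. With |A| = 6, there are |A|^2 = 36 ordered sum pairs; collecting distinct values, A + A = {24, 30, 36, 42, 48, 54, 60, 66, 72, 78, 84}, so |A + A| = 11. Thus K = 11/6. Here |A + A| = 2|A| − 1 = 11, the minimum possible — so K = 11/6 is minimal, which holds iff A is an arithmetic progression.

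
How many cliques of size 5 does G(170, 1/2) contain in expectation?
E[# K_5] = C(170, 5) · (1/2)^C(5, 2) = 1115034284 / 2^10 = 278758571/256 ≈ 1088900.667969

For each 5-subset S of vertices (there are C(170, 5) = 1115034284 such S), let X_S = 1 if S induces a K_5 (all C(5, 2) = 10 edges present). Then P(X_S = 1) = (1/2)^10 = 1/1024. By linearity of expectation, E[# K_5] = C(170, 5) · (1/2)^10 = 1115034284 / 1024 = 278758571/256 ≈ 1088900.667969.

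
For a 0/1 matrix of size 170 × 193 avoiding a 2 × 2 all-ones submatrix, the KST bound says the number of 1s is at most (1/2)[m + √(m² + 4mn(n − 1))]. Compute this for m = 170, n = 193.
z(170, 193; 2, 2) ≤ (1/2)[170 + √(170² + 4·170·193·192)] = (1/2)[170 + √25226980] = 2596.3234

Kővári–Sós–Turán: let r_1, ..., r_170 be the row sums and z = Σ r_i the total number of 1s. Each pair of columns can share at most one row with both entries 1 (else a 2×2 all-ones block appears), so Σ_i C(r_i, 2) ≤ C(193, 2) = 18528. By convexity Σ_i C(r_i, 2) ≥ 170·C(z/170, 2) = z(z − 170)/(2·170), giving z² − 170z − 170·193·192 ≤ 0 and hence z ≤ (1/2)[170 + √(28900 + 4·6299520)] = (1/2)[170 + √25226980] ≈ (1/2)(170 + 5022.6467) = 2596.3234.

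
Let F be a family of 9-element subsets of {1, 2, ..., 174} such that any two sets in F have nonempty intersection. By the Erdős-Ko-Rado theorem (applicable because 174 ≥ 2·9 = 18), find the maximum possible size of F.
max |F| = C(173, 8) = 16885720793019

Erdős-Ko-Rado (1961): when n ≥ 2k, max |F| = C(n−1, k−1). The bound is attained by the star {A : i ∈ A} for any fixed i ∈ [n]. Here C(174−1, 9−1) = C(173, 8) = 16885720793019.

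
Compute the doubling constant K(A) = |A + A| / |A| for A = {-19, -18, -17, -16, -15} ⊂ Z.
K = |A + A| / |A| = 9/5

Enumerate A + A = {a + b : a, b ∈ A}. With |A| = 5, there are |A|^2 = 25 ordered sum pairs; collecting distinct values, A + A = {-38, -37, -36, -35, -34, -33, -32, -31, -30}, so |A + A| = 9. Thus K = 9/5. Here |A + A| = 2|A| − 1 = 9, the minimum possible — so K = 9/5 is minimal, which holds iff A is an arithmetic progression.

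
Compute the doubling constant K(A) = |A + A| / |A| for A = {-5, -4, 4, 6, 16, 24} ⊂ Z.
K = |A + A| / |A| = 19/6

Enumerate A + A = {a + b : a, b ∈ A}. With |A| = 6, there are |A|^2 = 36 ordered sum pairs; collecting distinct values, A + A = {-10, -9, -8, -1, 0, 1, 2, 8, 10, 11, 12, 19, 20, 22, 28, 30, 32, 40, 48}, so |A + A| = 19. Thus K = 19/6. For comparison, the minimum possible |A + A| over all 6-element sets is 2·6 − 1 = 11 (so min K = 11/6), attained only by arithmetic progressions.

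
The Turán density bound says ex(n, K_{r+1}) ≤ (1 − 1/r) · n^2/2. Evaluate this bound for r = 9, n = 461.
Turán density bound = (8/9) · 461^2/2 = 850084/9 ≈ 94453.7778

Turán's theorem: ex(n, K_{r+1}) is achieved by the complete r-partite Turán graph T(n, r) with parts as balanced as possible, and is at most (1 − 1/r) · n^2/2. For r = 9, n = 461: the density bound is (8/9) · 212521/2 = 850084/9 ≈ 94453.7778. The integer-valued extremum is e(T(461, 9)) = 94453, which is strictly less than the density bound 850084/9 since 9 ∤ 461 (the parts of T(461, 9) cannot all be equal).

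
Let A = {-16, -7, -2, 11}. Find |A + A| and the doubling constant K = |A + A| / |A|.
K = |A + A| / |A| = 10/4 = 5/2

Enumerate A + A = {a + b : a, b ∈ A}. With |A| = 4, there are |A|^2 = 16 ordered sum pairs; collecting distinct values, A + A = {-32, -23, -18, -14, -9, -5, -4, 4, 9, 22}, so |A + A| = 10. Thus K = 10/4 = 5/2. For comparison, the minimum possible |A + A| over all 4-element sets is 2·4 − 1 = 7 (so min K = 7/4), attained only by arithmetic progressions.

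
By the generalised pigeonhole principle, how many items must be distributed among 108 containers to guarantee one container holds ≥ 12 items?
n = (12 − 1)·108 + 1 = 1189

By the generalised pigeonhole principle, to guarantee some box contains ≥ r objects we need more than (r − 1) · k objects total. Threshold: n = (r − 1) · k + 1. With r = 12 and k = 108: n = 11 · 108 + 1 = 1188 + 1 = 1189. For n = 1188 = 11 · 108, we can put exactly 11 objects in every box, avoiding 12 in any single one — so 1189 is tight.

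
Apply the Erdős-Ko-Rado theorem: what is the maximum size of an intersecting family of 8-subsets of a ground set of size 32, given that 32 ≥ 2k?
max |F| = C(31, 7) = 2629575

The Erdős-Ko-Rado theorem states: for n ≥ 2k, an intersecting family of k-subsets of an n-element set has size at most C(n − 1, k − 1), with equality for 'star' families {A ⊆ [n] : |A| = k, i ∈ A} (fix an element i). For n = 32, k = 8: C(31, 7) = 2629575.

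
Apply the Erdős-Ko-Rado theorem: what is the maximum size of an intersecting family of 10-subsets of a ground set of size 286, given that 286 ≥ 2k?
max |F| = C(285, 9) = 30090460247505085

The Erdős-Ko-Rado theorem states: for n ≥ 2k, an intersecting family of k-subsets of an n-element set has size at most C(n − 1, k − 1), with equality for 'star' families {A ⊆ [n] : |A| = k, i ∈ A} (fix an element i). For n = 286, k = 10: C(285, 9) = 30090460247505085.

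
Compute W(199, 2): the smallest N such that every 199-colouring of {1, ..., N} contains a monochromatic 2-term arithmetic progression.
W(199, 2) = 199 + 1 = 200

A 2-term AP is any pair of integers, so a monochromatic 2-AP exists iff some colour is used at least twice. With 199 colours, the colouring i ↦ i on {1, ..., 199} uses each colour once, avoiding any monochromatic pair, so W(199, 2) > 199. For {1, ..., 200}, pigeonhole forces two integers of the same colour, which form a monochromatic 2-AP. Hence W(199, 2) = 200.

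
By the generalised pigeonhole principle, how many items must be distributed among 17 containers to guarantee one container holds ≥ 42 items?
n = (42 − 1)·17 + 1 = 698

By the generalised pigeonhole principle, to guarantee some box contains ≥ r objects we need more than (r − 1) · k objects total. Threshold: n = (r − 1) · k + 1. With r = 42 and k = 17: n = 41 · 17 + 1 = 697 + 1 = 698. For n = 697 = 41 · 17, we can put exactly 41 objects in every box, avoiding 42 in any single one — so 698 is tight.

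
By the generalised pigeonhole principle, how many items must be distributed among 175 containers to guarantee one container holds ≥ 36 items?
n = (36 − 1)·175 + 1 = 6126

By the generalised pigeonhole principle, to guarantee some box contains ≥ r objects we need more than (r − 1) · k objects total. Threshold: n = (r − 1) · k + 1. With r = 36 and k = 175: n = 35 · 175 + 1 = 6125 + 1 = 6126. For n = 6125 = 35 · 175, we can put exactly 35 objects in every box, avoiding 36 in any single one — so 6126 is tight.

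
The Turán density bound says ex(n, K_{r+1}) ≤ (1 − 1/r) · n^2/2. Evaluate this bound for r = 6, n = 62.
Turán density bound = (5/6) · 62^2/2 = 4805/3 ≈ 1601.6667

Turán's theorem: ex(n, K_{r+1}) is achieved by the complete r-partite Turán graph T(n, r) with parts as balanced as possible, and is at most (1 − 1/r) · n^2/2. For r = 6, n = 62: the density bound is (5/6) · 3844/2 = 4805/3 ≈ 1601.6667. The integer-valued extremum is e(T(62, 6)) = 1601, which is strictly less than the density bound 4805/3 since 6 ∤ 62 (the parts of T(62, 6) cannot all be equal).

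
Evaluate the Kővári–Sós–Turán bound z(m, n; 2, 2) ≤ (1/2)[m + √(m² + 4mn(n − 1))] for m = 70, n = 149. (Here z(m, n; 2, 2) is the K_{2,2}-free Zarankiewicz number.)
z(70, 149; 2, 2) ≤ (1/2)[70 + √(70² + 4·70·149·148)] = (1/2)[70 + √6179460] = 1277.926

Kővári–Sós–Turán: let r_1, ..., r_70 be the row sums and z = Σ r_i the total number of 1s. Each pair of columns can share at most one row with both entries 1 (else a 2×2 all-ones block appears), so Σ_i C(r_i, 2) ≤ C(149, 2) = 11026. By convexity Σ_i C(r_i, 2) ≥ 70·C(z/70, 2) = z(z − 70)/(2·70), giving z² − 70z − 70·149·148 ≤ 0 and hence z ≤ (1/2)[70 + √(4900 + 4·1543640)] = (1/2)[70 + √6179460] ≈ (1/2)(70 + 2485.852) = 1277.926.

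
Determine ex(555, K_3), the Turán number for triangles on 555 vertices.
ex(555, K_3) = ⌊555^2/4⌋ = 77006

Mantel (1907): a triangle-free graph on n vertices has at most ⌊n^2/4⌋ edges, with equality for the complete bipartite graph K_{⌊n/2⌋, ⌈n/2⌉}. For n = 555: ⌊555^2/4⌋ = ⌊308025/4⌋ = 77006. The extremal graph is K_{277, 278}, which has 277·278 = 77006 edges.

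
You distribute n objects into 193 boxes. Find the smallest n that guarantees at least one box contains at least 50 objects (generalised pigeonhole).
n = (50 − 1)·193 + 1 = 9458

By the generalised pigeonhole principle, to guarantee some box contains ≥ r objects we need more than (r − 1) · k objects total. Threshold: n = (r − 1) · k + 1. With r = 50 and k = 193: n = 49 · 193 + 1 = 9457 + 1 = 9458. For n = 9457 = 49 · 193, we can put exactly 49 objects in every box, avoiding 50 in any single one — so 9458 is tight.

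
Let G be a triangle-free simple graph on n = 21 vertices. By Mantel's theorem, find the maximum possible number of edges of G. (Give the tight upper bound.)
ex(21, K_3) = ⌊21^2/4⌋ = 110

Mantel (1907): a triangle-free graph on n vertices has at most ⌊n^2/4⌋ edges, with equality for the complete bipartite graph K_{⌊n/2⌋, ⌈n/2⌉}. For n = 21: ⌊21^2/4⌋ = ⌊441/4⌋ = 110. The extremal graph is K_{10, 11}, which has 10·11 = 110 edges.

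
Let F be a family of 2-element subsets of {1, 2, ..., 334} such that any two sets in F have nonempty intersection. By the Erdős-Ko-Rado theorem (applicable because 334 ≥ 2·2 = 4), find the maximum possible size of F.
max |F| = C(333, 1) = 333

Erdős-Ko-Rado (1961): when n ≥ 2k, max |F| = C(n−1, k−1). The bound is attained by the star {A : i ∈ A} for any fixed i ∈ [n]. Here C(334−1, 2−1) = C(333, 1) = 333.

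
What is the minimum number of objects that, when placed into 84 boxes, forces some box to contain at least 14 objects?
n = (14 − 1)·84 + 1 = 1093

By the generalised pigeonhole principle, to guarantee some box contains ≥ r objects we need more than (r − 1) · k objects total. Threshold: n = (r − 1) · k + 1. With r = 14 and k = 84: n = 13 · 84 + 1 = 1092 + 1 = 1093. For n = 1092 = 13 · 84, we can put exactly 13 objects in every box, avoiding 14 in any single one — so 1093 is tight.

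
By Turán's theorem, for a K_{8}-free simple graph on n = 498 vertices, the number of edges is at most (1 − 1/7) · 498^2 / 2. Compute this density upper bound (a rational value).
Turán density bound = (6/7) · 498^2/2 = 744012/7 ≈ 106287.4286

Turán's theorem: ex(n, K_{r+1}) is achieved by the complete r-partite Turán graph T(n, r) with parts as balanced as possible, and is at most (1 − 1/r) · n^2/2. For r = 7, n = 498: the density bound is (6/7) · 248004/2 = 744012/7 ≈ 106287.4286. The integer-valued extremum is e(T(498, 7)) = 106287, which is strictly less than the density bound 744012/7 since 7 ∤ 498 (the parts of T(498, 7) cannot all be equal).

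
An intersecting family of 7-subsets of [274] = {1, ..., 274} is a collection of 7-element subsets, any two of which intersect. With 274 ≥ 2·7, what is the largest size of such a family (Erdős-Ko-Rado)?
max |F| = C(273, 6) = 544025408472

Erdős-Ko-Rado (1961): when n ≥ 2k, max |F| = C(n−1, k−1). The bound is attained by the star {A : i ∈ A} for any fixed i ∈ [n]. Here C(274−1, 7−1) = C(273, 6) = 544025408472.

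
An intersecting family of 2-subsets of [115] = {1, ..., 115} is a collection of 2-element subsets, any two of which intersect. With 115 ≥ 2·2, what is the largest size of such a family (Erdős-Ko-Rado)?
max |F| = C(114, 1) = 114

Erdős-Ko-Rado (1961): when n ≥ 2k, max |F| = C(n−1, k−1). The bound is attained by the star {A : i ∈ A} for any fixed i ∈ [n]. Here C(115−1, 2−1) = C(114, 1) = 114.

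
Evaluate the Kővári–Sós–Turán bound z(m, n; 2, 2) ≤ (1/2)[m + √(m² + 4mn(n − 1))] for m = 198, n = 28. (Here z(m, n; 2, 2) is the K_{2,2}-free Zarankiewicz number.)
z(198, 28; 2, 2) ≤ (1/2)[198 + √(198² + 4·198·28·27)] = (1/2)[198 + √637956] = 498.3607

Kővári–Sós–Turán: let r_1, ..., r_198 be the row sums and z = Σ r_i the total number of 1s. Each pair of columns can share at most one row with both entries 1 (else a 2×2 all-ones block appears), so Σ_i C(r_i, 2) ≤ C(28, 2) = 378. By convexity Σ_i C(r_i, 2) ≥ 198·C(z/198, 2) = z(z − 198)/(2·198), giving z² − 198z − 198·28·27 ≤ 0 and hence z ≤ (1/2)[198 + √(39204 + 4·149688)] = (1/2)[198 + √637956] ≈ (1/2)(198 + 798.7215) = 498.3607.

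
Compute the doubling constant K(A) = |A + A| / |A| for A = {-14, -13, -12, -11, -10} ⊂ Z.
K = |A + A| / |A| = 9/5

Enumerate A + A = {a + b : a, b ∈ A}. With |A| = 5, there are |A|^2 = 25 ordered sum pairs; collecting distinct values, A + A = {-28, -27, -26, -25, -24, -23, -22, -21, -20}, so |A + A| = 9. Thus K = 9/5. Here |A + A| = 2|A| − 1 = 9, the minimum possible — so K = 9/5 is minimal, which holds iff A is an arithmetic progression.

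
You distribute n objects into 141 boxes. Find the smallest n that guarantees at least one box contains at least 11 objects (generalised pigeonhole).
n = (11 − 1)·141 + 1 = 1411

By the generalised pigeonhole principle, to guarantee some box contains ≥ r objects we need more than (r − 1) · k objects total. Threshold: n = (r − 1) · k + 1. With r = 11 and k = 141: n = 10 · 141 + 1 = 1410 + 1 = 1411. For n = 1410 = 10 · 141, we can put exactly 10 objects in every box, avoiding 11 in any single one — so 1411 is tight.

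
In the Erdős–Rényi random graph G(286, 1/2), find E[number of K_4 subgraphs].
E[# K_4] = C(286, 4) · (1/2)^C(4, 2) = 272963405 / 2^6 = 4265053.203125

For each 4-subset S of vertices (there are C(286, 4) = 272963405 such S), let X_S = 1 if S induces a K_4 (all C(4, 2) = 6 edges present). Then P(X_S = 1) = (1/2)^6 = 1/64. By linearity of expectation, E[# K_4] = C(286, 4) · (1/2)^6 = 272963405 / 64 = 4265053.203125.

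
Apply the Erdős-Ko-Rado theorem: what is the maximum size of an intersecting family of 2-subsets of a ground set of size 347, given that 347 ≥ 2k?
max |F| = C(346, 1) = 346

The Erdős-Ko-Rado theorem states: for n ≥ 2k, an intersecting family of k-subsets of an n-element set has size at most C(n − 1, k − 1), with equality for 'star' families {A ⊆ [n] : |A| = k, i ∈ A} (fix an element i). For n = 347, k = 2: C(346, 1) = 346.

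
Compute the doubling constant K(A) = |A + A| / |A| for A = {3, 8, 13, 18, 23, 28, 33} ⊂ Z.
K = |A + A| / |A| = 13/7

Enumerate A + A = {a + b : a, b ∈ A}. With |A| = 7, there are |A|^2 = 49 ordered sum pairs; collecting distinct values, A + A = {6, 11, 16, 21, 26, 31, 36, 41, 46, 51, 56, 61, 66}, so |A + A| = 13. Thus K = 13/7. Here |A + A| = 2|A| − 1 = 13, the minimum possible — so K = 13/7 is minimal, which holds iff A is an arithmetic progression.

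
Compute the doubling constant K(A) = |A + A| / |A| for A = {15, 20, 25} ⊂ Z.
K = |A + A| / |A| = 5/3

Enumerate A + A = {a + b : a, b ∈ A}. With |A| = 3, there are |A|^2 = 9 ordered sum pairs; collecting distinct values, A + A = {30, 35, 40, 45, 50}, so |A + A| = 5. Thus K = 5/3. Here |A + A| = 2|A| − 1 = 5, the minimum possible — so K = 5/3 is minimal, which holds iff A is an arithmetic progression.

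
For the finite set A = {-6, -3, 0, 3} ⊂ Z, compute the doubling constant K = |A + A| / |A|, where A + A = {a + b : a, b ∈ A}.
K = |A + A| / |A| = 7/4

Enumerate A + A = {a + b : a, b ∈ A}. With |A| = 4, there are |A|^2 = 16 ordered sum pairs; collecting distinct values, A + A = {-12, -9, -6, -3, 0, 3, 6}, so |A + A| = 7. Thus K = 7/4. Here |A + A| = 2|A| − 1 = 7, the minimum possible — so K = 7/4 is minimal, which holds iff A is an arithmetic progression.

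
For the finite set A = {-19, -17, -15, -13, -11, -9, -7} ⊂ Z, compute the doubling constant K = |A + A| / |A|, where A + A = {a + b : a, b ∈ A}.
K = |A + A| / |A| = 13/7

Enumerate A + A = {a + b : a, b ∈ A}. With |A| = 7, there are |A|^2 = 49 ordered sum pairs; collecting distinct values, A + A = {-38, -36, -34, -32, -30, -28, -26, -24, -22, -20, -18, -16, -14}, so |A + A| = 13. Thus K = 13/7. Here |A + A| = 2|A| − 1 = 13, the minimum possible — so K = 13/7 is minimal, which holds iff A is an arithmetic progression.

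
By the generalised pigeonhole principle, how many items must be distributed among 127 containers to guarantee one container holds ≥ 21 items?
n = (21 − 1)·127 + 1 = 2541

By the generalised pigeonhole principle, to guarantee some box contains ≥ r objects we need more than (r − 1) · k objects total. Threshold: n = (r − 1) · k + 1. With r = 21 and k = 127: n = 20 · 127 + 1 = 2540 + 1 = 2541. For n = 2540 = 20 · 127, we can put exactly 20 objects in every box, avoiding 21 in any single one — so 2541 is tight.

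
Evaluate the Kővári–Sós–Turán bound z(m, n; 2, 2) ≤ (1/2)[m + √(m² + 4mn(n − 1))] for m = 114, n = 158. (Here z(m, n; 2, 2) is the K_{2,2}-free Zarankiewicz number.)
z(114, 158; 2, 2) ≤ (1/2)[114 + √(114² + 4·114·158·157)] = (1/2)[114 + √11324532] = 1739.5971

Kővári–Sós–Turán: let r_1, ..., r_114 be the row sums and z = Σ r_i the total number of 1s. Each pair of columns can share at most one row with both entries 1 (else a 2×2 all-ones block appears), so Σ_i C(r_i, 2) ≤ C(158, 2) = 12403. By convexity Σ_i C(r_i, 2) ≥ 114·C(z/114, 2) = z(z − 114)/(2·114), giving z² − 114z − 114·158·157 ≤ 0 and hence z ≤ (1/2)[114 + √(12996 + 4·2827884)] = (1/2)[114 + √11324532] ≈ (1/2)(114 + 3365.1942) = 1739.5971.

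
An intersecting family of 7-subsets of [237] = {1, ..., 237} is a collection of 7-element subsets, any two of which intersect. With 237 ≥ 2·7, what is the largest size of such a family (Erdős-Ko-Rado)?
max |F| = C(236, 6) = 225070777932

The Erdős-Ko-Rado theorem states: for n ≥ 2k, an intersecting family of k-subsets of an n-element set has size at most C(n − 1, k − 1), with equality for 'star' families {A ⊆ [n] : |A| = k, i ∈ A} (fix an element i). For n = 237, k = 7: C(236, 6) = 225070777932.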